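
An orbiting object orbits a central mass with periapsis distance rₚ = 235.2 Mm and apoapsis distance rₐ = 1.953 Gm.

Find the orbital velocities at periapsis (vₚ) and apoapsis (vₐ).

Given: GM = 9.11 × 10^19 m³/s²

Convert to SI: rₚ = 235.2 Mm = 2.352e+08 m; rₐ = 1.953 Gm = 1.953e+09 m.
Use the vis-viva equation v² = GM(2/r − 1/a) with a = (rₚ + rₐ)/2 = (2.352e+08 + 1.953e+09)/2 = 1.0941e+09 m.
vₚ = √(GM · (2/rₚ − 1/a)) = √(9.11e+19 · (2/2.352e+08 − 1/1.0941e+09)) m/s ≈ 8.315e+05 m/s = 831.5 km/s.
vₐ = √(GM · (2/rₐ − 1/a)) = √(9.11e+19 · (2/1.953e+09 − 1/1.0941e+09)) m/s ≈ 1.001e+05 m/s = 100.1 km/s.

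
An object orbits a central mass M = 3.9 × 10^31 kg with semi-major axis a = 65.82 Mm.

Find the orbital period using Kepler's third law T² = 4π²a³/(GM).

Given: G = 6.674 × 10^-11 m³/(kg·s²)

Convert to SI: a = 65.82 Mm = 6.582e+07 m.
GM = G · M = 6.674e-11 · 3.9e+31 = 2.60286e+21 m³/s².
Kepler's third law: T = 2π √(a³ / GM).
Substituting a = 6.582e+07 m and GM = 2.60286e+21 m³/s²:
T = 2π √((6.582e+07)³ / 2.60286e+21) s
T ≈ 65.76 s = 1.096 minutes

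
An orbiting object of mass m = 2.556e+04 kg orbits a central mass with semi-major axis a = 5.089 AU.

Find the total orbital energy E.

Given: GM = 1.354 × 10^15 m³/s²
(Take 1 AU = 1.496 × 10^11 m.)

Convert to SI: a = 5.089 AU = 7.61314e+11 m.
E = −GMm / (2a).
E = −1.354e+15 · 2.556e+04 / (2 · 7.61314e+11) J ≈ -2.273e+07 J = -22.73 MJ.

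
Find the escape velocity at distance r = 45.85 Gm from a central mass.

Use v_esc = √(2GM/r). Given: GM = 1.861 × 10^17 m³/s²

Convert to SI: r = 45.85 Gm = 4.585e+10 m.
Escape velocity comes from setting total energy to zero: ½v² − GM/r = 0 ⇒ v_esc = √(2GM / r).
v_esc = √(2 · 1.861e+17 / 4.585e+10) m/s ≈ 2849 m/s = 2.849 km/s.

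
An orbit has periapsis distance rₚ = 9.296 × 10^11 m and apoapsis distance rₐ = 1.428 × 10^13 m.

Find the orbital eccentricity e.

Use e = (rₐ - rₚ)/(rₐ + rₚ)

e = (rₐ − rₚ) / (rₐ + rₚ).
e = (1.428e+13 − 9.296e+11) / (1.428e+13 + 9.296e+11) = 1.33504e+13 / 1.52096e+13 ≈ 0.8778.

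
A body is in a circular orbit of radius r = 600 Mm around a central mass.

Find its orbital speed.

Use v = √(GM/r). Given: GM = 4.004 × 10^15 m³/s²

Convert to SI: r = 600 Mm = 6e+08 m.
For a circular orbit, gravity supplies the centripetal force, so v = √(GM / r).
v = √(4.004e+15 / 6e+08) m/s ≈ 2583 m/s = 2.583 km/s.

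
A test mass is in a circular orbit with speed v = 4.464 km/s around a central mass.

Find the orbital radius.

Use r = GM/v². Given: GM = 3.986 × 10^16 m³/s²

Convert to SI: v = 4.464 km/s = 4464 m/s.
For a circular orbit, v² = GM / r, so r = GM / v².
r = 3.986e+16 / (4464)² m ≈ 2e+09 m = 2 Gm.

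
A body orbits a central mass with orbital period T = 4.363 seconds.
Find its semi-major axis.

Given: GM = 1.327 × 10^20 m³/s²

Invert Kepler's third law: a = (GM · T² / (4π²))^(1/3).
Substituting T = 4.363 s and GM = 1.327e+20 m³/s²:
a = (1.327e+20 · (4.363)² / (4π²))^(1/3) m
a ≈ 4e+06 m = 4 Mm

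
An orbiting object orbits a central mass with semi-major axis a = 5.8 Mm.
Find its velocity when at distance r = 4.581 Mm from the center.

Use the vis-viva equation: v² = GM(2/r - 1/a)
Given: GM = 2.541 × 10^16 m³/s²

Convert to SI: a = 5.8 Mm = 5.8e+06 m; r = 4.581 Mm = 4.581e+06 m.
Vis-viva: v = √(GM · (2/r − 1/a)).
2/r − 1/a = 2/4.581e+06 − 1/5.8e+06 = 2.64172e-07 m⁻¹.
v = √(2.541e+16 · 2.64172e-07) m/s ≈ 8.193e+04 m/s = 81.93 km/s.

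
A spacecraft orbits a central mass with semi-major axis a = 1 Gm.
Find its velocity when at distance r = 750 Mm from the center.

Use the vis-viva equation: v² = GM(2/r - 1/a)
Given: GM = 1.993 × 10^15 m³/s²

Convert to SI: a = 1 Gm = 1e+09 m; r = 750 Mm = 7.5e+08 m.
Vis-viva: v = √(GM · (2/r − 1/a)).
2/r − 1/a = 2/7.5e+08 − 1/1e+09 = 1.66667e-09 m⁻¹.
v = √(1.993e+15 · 1.66667e-09) m/s ≈ 1823 m/s = 1.823 km/s.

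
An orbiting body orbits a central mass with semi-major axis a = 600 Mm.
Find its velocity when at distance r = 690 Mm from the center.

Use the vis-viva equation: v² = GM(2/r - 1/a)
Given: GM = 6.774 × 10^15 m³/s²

Convert to SI: a = 600 Mm = 6e+08 m; r = 690 Mm = 6.9e+08 m.
Vis-viva: v = √(GM · (2/r − 1/a)).
2/r − 1/a = 2/6.9e+08 − 1/6e+08 = 1.23188e-09 m⁻¹.
v = √(6.774e+15 · 1.23188e-09) m/s ≈ 2889 m/s = 2.889 km/s.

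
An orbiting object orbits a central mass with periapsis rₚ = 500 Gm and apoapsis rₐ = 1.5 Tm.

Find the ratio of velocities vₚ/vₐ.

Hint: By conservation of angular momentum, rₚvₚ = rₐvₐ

Convert to SI: rₚ = 500 Gm = 5e+11 m; rₐ = 1.5 Tm = 1.5e+12 m.
Conservation of angular momentum gives rₚvₚ = rₐvₐ, so vₚ/vₐ = rₐ/rₚ.
vₚ/vₐ = 1.5e+12 / 5e+11 ≈ 3.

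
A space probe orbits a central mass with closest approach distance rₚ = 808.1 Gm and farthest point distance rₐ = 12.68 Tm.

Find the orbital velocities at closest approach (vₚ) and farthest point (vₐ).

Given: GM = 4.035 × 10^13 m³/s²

Convert to SI: rₚ = 808.1 Gm = 8.081e+11 m; rₐ = 12.68 Tm = 1.268e+13 m.
Use the vis-viva equation v² = GM(2/r − 1/a) with a = (rₚ + rₐ)/2 = (8.081e+11 + 1.268e+13)/2 = 6.74405e+12 m.
vₚ = √(GM · (2/rₚ − 1/a)) = √(4.035e+13 · (2/8.081e+11 − 1/6.74405e+12)) m/s ≈ 9.689 m/s = 9.689 m/s.
vₐ = √(GM · (2/rₐ − 1/a)) = √(4.035e+13 · (2/1.268e+13 − 1/6.74405e+12)) m/s ≈ 0.6175 m/s = 0.6175 m/s.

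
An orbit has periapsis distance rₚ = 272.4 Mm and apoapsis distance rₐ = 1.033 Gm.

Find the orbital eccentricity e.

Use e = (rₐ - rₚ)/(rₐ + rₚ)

Convert to SI: rₚ = 272.4 Mm = 2.724e+08 m; rₐ = 1.033 Gm = 1.033e+09 m.
e = (rₐ − rₚ) / (rₐ + rₚ).
e = (1.033e+09 − 2.724e+08) / (1.033e+09 + 2.724e+08) = 7.606e+08 / 1.3054e+09 ≈ 0.5827.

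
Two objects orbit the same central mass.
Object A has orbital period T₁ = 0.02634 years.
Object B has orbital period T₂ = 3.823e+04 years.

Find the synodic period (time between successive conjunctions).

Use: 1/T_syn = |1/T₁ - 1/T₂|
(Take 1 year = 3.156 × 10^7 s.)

Convert to SI: T₁ = 0.02634 years = 831290 s; T₂ = 3.823e+04 years = 1.20654e+12 s.
T_syn = |T₁ · T₂ / (T₁ − T₂)|.
T_syn = |831290 · 1.20654e+12 / (831290 − 1.20654e+12)| s ≈ 8.313e+05 s = 0.02634 years.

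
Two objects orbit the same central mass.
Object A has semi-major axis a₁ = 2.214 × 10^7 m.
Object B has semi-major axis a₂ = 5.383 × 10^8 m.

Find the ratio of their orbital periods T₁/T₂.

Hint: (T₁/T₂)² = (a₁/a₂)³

From Kepler's third law, (T₁/T₂)² = (a₁/a₂)³, so T₁/T₂ = (a₁/a₂)^(3/2).
a₁/a₂ = 2.214e+07 / 5.383e+08 = 0.0411295.
T₁/T₂ = (0.0411295)^(3/2) ≈ 0.008341.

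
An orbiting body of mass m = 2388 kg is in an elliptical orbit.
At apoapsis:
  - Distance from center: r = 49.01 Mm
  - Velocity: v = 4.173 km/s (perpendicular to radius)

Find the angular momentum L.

Convert to SI: r = 49.01 Mm = 4.901e+07 m; v = 4.173 km/s = 4173 m/s.
Since v is perpendicular to r, L = m · v · r.
L = 2388 · 4173 · 4.901e+07 kg·m²/s ≈ 4.884e+14 kg·m²/s.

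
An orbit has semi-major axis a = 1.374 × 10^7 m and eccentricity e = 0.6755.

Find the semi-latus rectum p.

p = a (1 − e²).
p = 1.374e+07 · (1 − (0.6755)²) = 1.374e+07 · 0.5437 ≈ 7.47e+06 m = 7.47 × 10^6 m.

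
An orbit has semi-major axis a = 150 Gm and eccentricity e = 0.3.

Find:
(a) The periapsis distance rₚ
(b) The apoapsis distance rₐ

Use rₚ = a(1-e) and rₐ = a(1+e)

Convert to SI: a = 150 Gm = 1.5e+11 m.
(a) rₚ = a(1 − e) = 1.5e+11 · (1 − 0.3) = 1.5e+11 · 0.7 ≈ 1.05e+11 m = 105 Gm.
(b) rₐ = a(1 + e) = 1.5e+11 · (1 + 0.3) = 1.5e+11 · 1.3 ≈ 1.95e+11 m = 195 Gm.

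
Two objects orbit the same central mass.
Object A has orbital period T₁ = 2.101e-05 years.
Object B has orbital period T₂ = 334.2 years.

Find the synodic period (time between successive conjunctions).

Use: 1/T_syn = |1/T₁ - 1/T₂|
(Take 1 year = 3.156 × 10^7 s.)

Convert to SI: T₁ = 2.101e-05 years = 663.076 s; T₂ = 334.2 years = 1.05474e+10 s.
T_syn = |T₁ · T₂ / (T₁ − T₂)|.
T_syn = |663.076 · 1.05474e+10 / (663.076 − 1.05474e+10)| s ≈ 663.1 s = 2.101e-05 years.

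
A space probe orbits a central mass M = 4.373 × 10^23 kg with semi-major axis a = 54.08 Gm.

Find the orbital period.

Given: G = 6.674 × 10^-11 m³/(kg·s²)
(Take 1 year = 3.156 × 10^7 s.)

Convert to SI: a = 54.08 Gm = 5.408e+10 m.
GM = G · M = 6.674e-11 · 4.373e+23 = 2.91854e+13 m³/s².
Kepler's third law: T = 2π √(a³ / GM).
Substituting a = 5.408e+10 m and GM = 2.91854e+13 m³/s²:
T = 2π √((5.408e+10)³ / 2.91854e+13) s
T ≈ 1.463e+10 s = 463.5 years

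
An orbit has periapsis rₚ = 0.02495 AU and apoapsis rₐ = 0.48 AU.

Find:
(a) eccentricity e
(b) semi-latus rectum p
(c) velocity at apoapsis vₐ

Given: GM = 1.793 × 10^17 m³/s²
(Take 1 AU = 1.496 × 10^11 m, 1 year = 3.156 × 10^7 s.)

Convert to SI: rₚ = 0.02495 AU = 3.73252e+09 m; rₐ = 0.48 AU = 7.1808e+10 m.
(a) e = (rₐ − rₚ)/(rₐ + rₚ) = (7.1808e+10 − 3.73252e+09)/(7.1808e+10 + 3.73252e+09) ≈ 0.9012
(b) From a = (rₚ + rₐ)/2 = 3.77703e+10 m and e = (rₐ − rₚ)/(rₐ + rₚ) = 0.901178, p = a(1 − e²) = 3.77703e+10 · (1 − (0.901178)²) ≈ 7.096e+09 m
(c) With a = (rₚ + rₐ)/2 = 3.77703e+10 m, vₐ = √(GM (2/rₐ − 1/a)) = √(1.793e+17 · (2/7.1808e+10 − 1/3.77703e+10)) m/s ≈ 496.7 m/s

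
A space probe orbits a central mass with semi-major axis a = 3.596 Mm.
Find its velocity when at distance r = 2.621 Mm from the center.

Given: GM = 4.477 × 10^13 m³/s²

Convert to SI: a = 3.596 Mm = 3.596e+06 m; r = 2.621 Mm = 2.621e+06 m.
Vis-viva: v = √(GM · (2/r − 1/a)).
2/r − 1/a = 2/2.621e+06 − 1/3.596e+06 = 4.84981e-07 m⁻¹.
v = √(4.477e+13 · 4.84981e-07) m/s ≈ 4660 m/s = 4.66 km/s.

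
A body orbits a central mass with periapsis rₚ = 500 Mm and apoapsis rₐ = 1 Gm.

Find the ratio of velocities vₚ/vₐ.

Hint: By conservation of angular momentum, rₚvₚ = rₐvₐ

Convert to SI: rₚ = 500 Mm = 5e+08 m; rₐ = 1 Gm = 1e+09 m.
Conservation of angular momentum gives rₚvₚ = rₐvₐ, so vₚ/vₐ = rₐ/rₚ.
vₚ/vₐ = 1e+09 / 5e+08 ≈ 2.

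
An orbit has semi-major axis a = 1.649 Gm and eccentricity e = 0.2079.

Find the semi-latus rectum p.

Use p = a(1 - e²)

Convert to SI: a = 1.649 Gm = 1.649e+09 m.
p = a (1 − e²).
p = 1.649e+09 · (1 − (0.2079)²) = 1.649e+09 · 0.956778 ≈ 1.578e+09 m = 1.578 Gm.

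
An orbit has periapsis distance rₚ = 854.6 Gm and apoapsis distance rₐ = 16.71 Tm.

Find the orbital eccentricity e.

Convert to SI: rₚ = 854.6 Gm = 8.546e+11 m; rₐ = 16.71 Tm = 1.671e+13 m.
e = (rₐ − rₚ) / (rₐ + rₚ).
e = (1.671e+13 − 8.546e+11) / (1.671e+13 + 8.546e+11) = 1.58554e+13 / 1.75646e+13 ≈ 0.9027.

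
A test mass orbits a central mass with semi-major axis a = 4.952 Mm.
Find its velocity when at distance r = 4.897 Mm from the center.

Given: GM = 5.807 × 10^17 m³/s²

Convert to SI: a = 4.952 Mm = 4.952e+06 m; r = 4.897 Mm = 4.897e+06 m.
Vis-viva: v = √(GM · (2/r − 1/a)).
2/r − 1/a = 2/4.897e+06 − 1/4.952e+06 = 2.06475e-07 m⁻¹.
v = √(5.807e+17 · 2.06475e-07) m/s ≈ 3.463e+05 m/s = 346.3 km/s.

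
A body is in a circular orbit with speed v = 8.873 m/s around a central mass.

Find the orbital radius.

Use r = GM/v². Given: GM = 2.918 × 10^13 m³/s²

For a circular orbit, v² = GM / r, so r = GM / v².
r = 2.918e+13 / (8.873)² m ≈ 3.706e+11 m = 370.6 Gm.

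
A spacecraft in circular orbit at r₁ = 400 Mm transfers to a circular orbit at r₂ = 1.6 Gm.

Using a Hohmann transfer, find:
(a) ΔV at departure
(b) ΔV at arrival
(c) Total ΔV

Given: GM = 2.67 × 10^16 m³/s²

Convert to SI: r₁ = 400 Mm = 4e+08 m; r₂ = 1.6 Gm = 1.6e+09 m.
Transfer semi-major axis: a_t = (r₁ + r₂)/2 = (4e+08 + 1.6e+09)/2 = 1e+09 m.
Circular speeds: v₁ = √(GM/r₁) = 8170.07 m/s, v₂ = √(GM/r₂) = 4085.03 m/s.
Transfer speeds (vis-viva v² = GM(2/r − 1/a_t)): v₁ᵗ = 10334.4 m/s, v₂ᵗ = 2583.6 m/s.
(a) ΔV₁ = |v₁ᵗ − v₁| ≈ 2164 m/s = 2.164 km/s.
(b) ΔV₂ = |v₂ − v₂ᵗ| ≈ 1501 m/s = 1.501 km/s.
(c) ΔV_total = ΔV₁ + ΔV₂ ≈ 3666 m/s = 3.666 km/s.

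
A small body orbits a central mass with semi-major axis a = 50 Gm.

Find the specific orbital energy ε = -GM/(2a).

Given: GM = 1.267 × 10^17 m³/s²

Convert to SI: a = 50 Gm = 5e+10 m.
ε = −GM / (2a).
ε = −1.267e+17 / (2 · 5e+10) J/kg ≈ -1.267e+06 J/kg = -1.267 MJ/kg.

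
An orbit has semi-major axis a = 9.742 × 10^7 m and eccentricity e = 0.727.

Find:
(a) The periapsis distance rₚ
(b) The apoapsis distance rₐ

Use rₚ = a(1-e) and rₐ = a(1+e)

(a) rₚ = a(1 − e) = 9.742e+07 · (1 − 0.727) = 9.742e+07 · 0.273 ≈ 2.66e+07 m = 2.66 × 10^7 m.
(b) rₐ = a(1 + e) = 9.742e+07 · (1 + 0.727) = 9.742e+07 · 1.727 ≈ 1.682e+08 m = 1.682 × 10^8 m.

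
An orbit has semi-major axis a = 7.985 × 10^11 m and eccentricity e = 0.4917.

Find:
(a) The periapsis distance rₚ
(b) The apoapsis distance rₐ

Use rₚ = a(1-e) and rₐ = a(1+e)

(a) rₚ = a(1 − e) = 7.985e+11 · (1 − 0.4917) = 7.985e+11 · 0.5083 ≈ 4.059e+11 m = 4.059 × 10^11 m.
(b) rₐ = a(1 + e) = 7.985e+11 · (1 + 0.4917) = 7.985e+11 · 1.4917 ≈ 1.191e+12 m = 1.191 × 10^12 m.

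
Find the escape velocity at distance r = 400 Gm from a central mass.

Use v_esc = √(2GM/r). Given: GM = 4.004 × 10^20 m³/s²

Convert to SI: r = 400 Gm = 4e+11 m.
Escape velocity comes from setting total energy to zero: ½v² − GM/r = 0 ⇒ v_esc = √(2GM / r).
v_esc = √(2 · 4.004e+20 / 4e+11) m/s ≈ 4.474e+04 m/s = 44.74 km/s.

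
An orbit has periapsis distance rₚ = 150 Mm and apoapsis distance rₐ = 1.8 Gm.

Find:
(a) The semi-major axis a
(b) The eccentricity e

Convert to SI: rₚ = 150 Mm = 1.5e+08 m; rₐ = 1.8 Gm = 1.8e+09 m.
(a) a = (rₚ + rₐ) / 2 = (1.5e+08 + 1.8e+09) / 2 ≈ 9.75e+08 m = 975 Mm.
(b) e = (rₐ − rₚ) / (rₐ + rₚ) = (1.8e+09 − 1.5e+08) / (1.8e+09 + 1.5e+08) ≈ 0.8462.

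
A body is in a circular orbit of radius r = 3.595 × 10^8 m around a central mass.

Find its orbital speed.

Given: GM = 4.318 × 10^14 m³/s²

For a circular orbit, gravity supplies the centripetal force, so v = √(GM / r).
v = √(4.318e+14 / 3.595e+08) m/s ≈ 1096 m/s = 1.096 km/s.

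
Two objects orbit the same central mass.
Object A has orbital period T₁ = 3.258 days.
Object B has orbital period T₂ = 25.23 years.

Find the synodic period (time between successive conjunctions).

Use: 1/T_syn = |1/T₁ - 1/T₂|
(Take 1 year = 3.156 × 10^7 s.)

Convert to SI: T₁ = 3.258 days = 281491 s; T₂ = 25.23 years = 7.96259e+08 s.
T_syn = |T₁ · T₂ / (T₁ − T₂)|.
T_syn = |281491 · 7.96259e+08 / (281491 − 7.96259e+08)| s ≈ 2.816e+05 s = 3.259 days.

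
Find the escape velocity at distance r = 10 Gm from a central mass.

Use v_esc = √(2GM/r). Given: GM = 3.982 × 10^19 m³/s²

Convert to SI: r = 10 Gm = 1e+10 m.
Escape velocity comes from setting total energy to zero: ½v² − GM/r = 0 ⇒ v_esc = √(2GM / r).
v_esc = √(2 · 3.982e+19 / 1e+10) m/s ≈ 8.924e+04 m/s = 89.24 km/s.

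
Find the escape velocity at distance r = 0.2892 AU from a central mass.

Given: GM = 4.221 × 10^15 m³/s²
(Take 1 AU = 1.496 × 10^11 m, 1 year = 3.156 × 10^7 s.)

Convert to SI: r = 0.2892 AU = 4.32643e+10 m.
Escape velocity comes from setting total energy to zero: ½v² − GM/r = 0 ⇒ v_esc = √(2GM / r).
v_esc = √(2 · 4.221e+15 / 4.32643e+10) m/s ≈ 441.7 m/s = 0.09319 AU/year.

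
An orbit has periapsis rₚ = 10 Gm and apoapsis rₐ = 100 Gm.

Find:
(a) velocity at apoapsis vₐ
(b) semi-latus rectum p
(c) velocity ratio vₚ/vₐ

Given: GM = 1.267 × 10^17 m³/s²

Convert to SI: rₚ = 10 Gm = 1e+10 m; rₐ = 100 Gm = 1e+11 m.
(a) With a = (rₚ + rₐ)/2 = 5.5e+10 m, vₐ = √(GM (2/rₐ − 1/a)) = √(1.267e+17 · (2/1e+11 − 1/5.5e+10)) m/s ≈ 480 m/s
(b) From a = (rₚ + rₐ)/2 = 5.5e+10 m and e = (rₐ − rₚ)/(rₐ + rₚ) = 0.818182, p = a(1 − e²) = 5.5e+10 · (1 − (0.818182)²) ≈ 1.818e+10 m
(c) Conservation of angular momentum (rₚvₚ = rₐvₐ) gives vₚ/vₐ = rₐ/rₚ = 1e+11/1e+10 ≈ 10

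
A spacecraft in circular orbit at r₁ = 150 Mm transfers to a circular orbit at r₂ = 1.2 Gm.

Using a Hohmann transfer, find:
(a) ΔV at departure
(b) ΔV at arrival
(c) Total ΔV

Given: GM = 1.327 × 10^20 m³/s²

Convert to SI: r₁ = 150 Mm = 1.5e+08 m; r₂ = 1.2 Gm = 1.2e+09 m.
Transfer semi-major axis: a_t = (r₁ + r₂)/2 = (1.5e+08 + 1.2e+09)/2 = 6.75e+08 m.
Circular speeds: v₁ = √(GM/r₁) = 940567 m/s, v₂ = √(GM/r₂) = 332541 m/s.
Transfer speeds (vis-viva v² = GM(2/r − 1/a_t)): v₁ᵗ = 1.25409e+06 m/s, v₂ᵗ = 156761 m/s.
(a) ΔV₁ = |v₁ᵗ − v₁| ≈ 3.135e+05 m/s = 313.5 km/s.
(b) ΔV₂ = |v₂ − v₂ᵗ| ≈ 1.758e+05 m/s = 175.8 km/s.
(c) ΔV_total = ΔV₁ + ΔV₂ ≈ 4.893e+05 m/s = 489.3 km/s.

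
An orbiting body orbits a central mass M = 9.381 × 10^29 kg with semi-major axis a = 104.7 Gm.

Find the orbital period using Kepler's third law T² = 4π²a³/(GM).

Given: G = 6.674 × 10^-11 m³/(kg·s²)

Convert to SI: a = 104.7 Gm = 1.047e+11 m.
GM = G · M = 6.674e-11 · 9.381e+29 = 6.26088e+19 m³/s².
Kepler's third law: T = 2π √(a³ / GM).
Substituting a = 1.047e+11 m and GM = 6.26088e+19 m³/s²:
T = 2π √((1.047e+11)³ / 6.26088e+19) s
T ≈ 2.69e+07 s = 311.4 days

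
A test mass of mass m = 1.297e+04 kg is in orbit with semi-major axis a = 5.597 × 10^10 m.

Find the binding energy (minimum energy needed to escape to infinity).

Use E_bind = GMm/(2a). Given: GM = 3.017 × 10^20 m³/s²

Total orbital energy is E = −GMm/(2a); binding energy is E_bind = −E = GMm/(2a).
E_bind = 3.017e+20 · 1.297e+04 / (2 · 5.597e+10) J ≈ 3.496e+13 J = 34.96 TJ.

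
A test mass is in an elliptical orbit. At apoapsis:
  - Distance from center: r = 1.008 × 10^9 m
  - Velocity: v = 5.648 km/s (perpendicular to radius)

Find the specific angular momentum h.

Convert to SI: v = 5.648 km/s = 5648 m/s.
With v perpendicular to r, h = r · v.
h = 1.008e+09 · 5648 m²/s ≈ 5.693e+12 m²/s.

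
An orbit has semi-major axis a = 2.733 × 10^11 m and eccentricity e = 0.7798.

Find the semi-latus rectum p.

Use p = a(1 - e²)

p = a (1 − e²).
p = 2.733e+11 · (1 − (0.7798)²) = 2.733e+11 · 0.391912 ≈ 1.071e+11 m = 1.071 × 10^11 m.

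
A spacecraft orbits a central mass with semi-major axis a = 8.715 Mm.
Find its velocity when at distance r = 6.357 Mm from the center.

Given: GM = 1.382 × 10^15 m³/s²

Convert to SI: a = 8.715 Mm = 8.715e+06 m; r = 6.357 Mm = 6.357e+06 m.
Vis-viva: v = √(GM · (2/r − 1/a)).
2/r − 1/a = 2/6.357e+06 − 1/8.715e+06 = 1.99869e-07 m⁻¹.
v = √(1.382e+15 · 1.99869e-07) m/s ≈ 1.662e+04 m/s = 16.62 km/s.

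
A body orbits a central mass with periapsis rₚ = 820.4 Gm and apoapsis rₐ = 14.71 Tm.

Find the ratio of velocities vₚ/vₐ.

Convert to SI: rₚ = 820.4 Gm = 8.204e+11 m; rₐ = 14.71 Tm = 1.471e+13 m.
Conservation of angular momentum gives rₚvₚ = rₐvₐ, so vₚ/vₐ = rₐ/rₚ.
vₚ/vₐ = 1.471e+13 / 8.204e+11 ≈ 17.93.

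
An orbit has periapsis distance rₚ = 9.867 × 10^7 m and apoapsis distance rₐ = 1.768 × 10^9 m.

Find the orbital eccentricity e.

e = (rₐ − rₚ) / (rₐ + rₚ).
e = (1.768e+09 − 9.867e+07) / (1.768e+09 + 9.867e+07) = 1.66933e+09 / 1.86667e+09 ≈ 0.8943.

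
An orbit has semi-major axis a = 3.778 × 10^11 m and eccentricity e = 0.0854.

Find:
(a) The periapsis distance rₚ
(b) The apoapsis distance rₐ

(a) rₚ = a(1 − e) = 3.778e+11 · (1 − 0.0854) = 3.778e+11 · 0.9146 ≈ 3.455e+11 m = 3.455 × 10^11 m.
(b) rₐ = a(1 + e) = 3.778e+11 · (1 + 0.0854) = 3.778e+11 · 1.0854 ≈ 4.101e+11 m = 4.101 × 10^11 m.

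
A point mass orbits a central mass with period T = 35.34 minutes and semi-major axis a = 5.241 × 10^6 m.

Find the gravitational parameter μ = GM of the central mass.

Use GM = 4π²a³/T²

Convert to SI: T = 35.34 minutes = 2120.4 s.
GM = 4π² · a³ / T².
GM = 4π² · (5.241e+06)³ / (2120.4)² m³/s² ≈ 1.264e+15 m³/s² = 1.264 × 10^15 m³/s².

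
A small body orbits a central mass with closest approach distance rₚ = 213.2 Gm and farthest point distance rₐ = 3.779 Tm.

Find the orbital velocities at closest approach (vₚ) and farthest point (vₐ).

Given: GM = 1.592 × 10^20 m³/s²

Convert to SI: rₚ = 213.2 Gm = 2.132e+11 m; rₐ = 3.779 Tm = 3.779e+12 m.
Use the vis-viva equation v² = GM(2/r − 1/a) with a = (rₚ + rₐ)/2 = (2.132e+11 + 3.779e+12)/2 = 1.9961e+12 m.
vₚ = √(GM · (2/rₚ − 1/a)) = √(1.592e+20 · (2/2.132e+11 − 1/1.9961e+12)) m/s ≈ 3.76e+04 m/s = 37.6 km/s.
vₐ = √(GM · (2/rₐ − 1/a)) = √(1.592e+20 · (2/3.779e+12 − 1/1.9961e+12)) m/s ≈ 2121 m/s = 2.121 km/s.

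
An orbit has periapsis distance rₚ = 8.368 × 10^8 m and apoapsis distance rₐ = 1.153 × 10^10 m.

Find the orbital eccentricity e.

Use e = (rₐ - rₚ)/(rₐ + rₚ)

e = (rₐ − rₚ) / (rₐ + rₚ).
e = (1.153e+10 − 8.368e+08) / (1.153e+10 + 8.368e+08) = 1.06932e+10 / 1.23668e+10 ≈ 0.8647.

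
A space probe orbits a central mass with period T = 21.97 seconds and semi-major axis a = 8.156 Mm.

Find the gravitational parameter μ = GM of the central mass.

Convert to SI: a = 8.156 Mm = 8.156e+06 m.
GM = 4π² · a³ / T².
GM = 4π² · (8.156e+06)³ / (21.97)² m³/s² ≈ 4.437e+19 m³/s² = 4.437 × 10^19 m³/s².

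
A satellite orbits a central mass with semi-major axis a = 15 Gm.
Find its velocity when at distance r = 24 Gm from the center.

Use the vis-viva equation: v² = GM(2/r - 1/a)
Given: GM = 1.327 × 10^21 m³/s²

Convert to SI: a = 15 Gm = 1.5e+10 m; r = 24 Gm = 2.4e+10 m.
Vis-viva: v = √(GM · (2/r − 1/a)).
2/r − 1/a = 2/2.4e+10 − 1/1.5e+10 = 1.66667e-11 m⁻¹.
v = √(1.327e+21 · 1.66667e-11) m/s ≈ 1.487e+05 m/s = 148.7 km/s.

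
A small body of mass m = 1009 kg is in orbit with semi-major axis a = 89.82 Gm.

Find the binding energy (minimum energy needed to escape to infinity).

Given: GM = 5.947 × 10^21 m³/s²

Convert to SI: a = 89.82 Gm = 8.982e+10 m.
Total orbital energy is E = −GMm/(2a); binding energy is E_bind = −E = GMm/(2a).
E_bind = 5.947e+21 · 1009 / (2 · 8.982e+10) J ≈ 3.34e+13 J = 33.4 TJ.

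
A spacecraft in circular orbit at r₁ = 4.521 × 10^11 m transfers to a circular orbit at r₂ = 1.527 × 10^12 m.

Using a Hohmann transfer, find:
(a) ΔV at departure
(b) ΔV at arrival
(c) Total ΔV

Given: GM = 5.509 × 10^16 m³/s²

Transfer semi-major axis: a_t = (r₁ + r₂)/2 = (4.521e+11 + 1.527e+12)/2 = 9.8955e+11 m.
Circular speeds: v₁ = √(GM/r₁) = 349.075 m/s, v₂ = √(GM/r₂) = 189.94 m/s.
Transfer speeds (vis-viva v² = GM(2/r − 1/a_t)): v₁ᵗ = 433.63 m/s, v₂ᵗ = 128.385 m/s.
(a) ΔV₁ = |v₁ᵗ − v₁| ≈ 84.56 m/s = 84.56 m/s.
(b) ΔV₂ = |v₂ − v₂ᵗ| ≈ 61.55 m/s = 61.55 m/s.
(c) ΔV_total = ΔV₁ + ΔV₂ ≈ 146.1 m/s = 146.1 m/s.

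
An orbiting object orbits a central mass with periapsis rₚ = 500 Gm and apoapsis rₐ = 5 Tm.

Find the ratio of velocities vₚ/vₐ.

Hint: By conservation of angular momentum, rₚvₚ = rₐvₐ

Convert to SI: rₚ = 500 Gm = 5e+11 m; rₐ = 5 Tm = 5e+12 m.
Conservation of angular momentum gives rₚvₚ = rₐvₐ, so vₚ/vₐ = rₐ/rₚ.
vₚ/vₐ = 5e+12 / 5e+11 ≈ 10.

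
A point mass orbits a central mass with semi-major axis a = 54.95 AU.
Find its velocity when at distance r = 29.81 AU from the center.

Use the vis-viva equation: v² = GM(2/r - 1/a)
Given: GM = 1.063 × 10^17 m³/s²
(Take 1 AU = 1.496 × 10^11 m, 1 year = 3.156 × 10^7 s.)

Convert to SI: a = 54.95 AU = 8.22052e+12 m; r = 29.81 AU = 4.45958e+12 m.
Vis-viva: v = √(GM · (2/r − 1/a)).
2/r − 1/a = 2/4.45958e+12 − 1/8.22052e+12 = 3.26826e-13 m⁻¹.
v = √(1.063e+17 · 3.26826e-13) m/s ≈ 186.4 m/s = 0.03932 AU/year.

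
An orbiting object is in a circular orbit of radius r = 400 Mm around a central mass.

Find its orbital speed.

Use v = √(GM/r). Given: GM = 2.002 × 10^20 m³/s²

Convert to SI: r = 400 Mm = 4e+08 m.
For a circular orbit, gravity supplies the centripetal force, so v = √(GM / r).
v = √(2.002e+20 / 4e+08) m/s ≈ 7.075e+05 m/s = 707.5 km/s.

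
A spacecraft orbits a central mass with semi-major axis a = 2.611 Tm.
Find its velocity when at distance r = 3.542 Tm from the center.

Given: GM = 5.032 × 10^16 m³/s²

Convert to SI: a = 2.611 Tm = 2.611e+12 m; r = 3.542 Tm = 3.542e+12 m.
Vis-viva: v = √(GM · (2/r − 1/a)).
2/r − 1/a = 2/3.542e+12 − 1/2.611e+12 = 1.81658e-13 m⁻¹.
v = √(5.032e+16 · 1.81658e-13) m/s ≈ 95.61 m/s = 95.61 m/s.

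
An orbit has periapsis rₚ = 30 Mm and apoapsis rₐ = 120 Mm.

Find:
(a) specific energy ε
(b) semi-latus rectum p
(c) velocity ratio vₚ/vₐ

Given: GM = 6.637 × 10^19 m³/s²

Convert to SI: rₚ = 30 Mm = 3e+07 m; rₐ = 120 Mm = 1.2e+08 m.
(a) With a = (rₚ + rₐ)/2 = 7.5e+07 m, ε = −GM/(2a) = −6.637e+19/(2 · 7.5e+07) J/kg ≈ -4.425e+11 J/kg
(b) From a = (rₚ + rₐ)/2 = 7.5e+07 m and e = (rₐ − rₚ)/(rₐ + rₚ) = 0.6, p = a(1 − e²) = 7.5e+07 · (1 − (0.6)²) ≈ 4.8e+07 m
(c) Conservation of angular momentum (rₚvₚ = rₐvₐ) gives vₚ/vₐ = rₐ/rₚ = 1.2e+08/3e+07 ≈ 4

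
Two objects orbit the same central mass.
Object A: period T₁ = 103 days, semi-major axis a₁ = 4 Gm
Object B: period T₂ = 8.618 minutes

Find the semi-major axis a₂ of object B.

Convert to SI: T₁ = 103 days = 8.8992e+06 s; a₁ = 4 Gm = 4e+09 m; T₂ = 8.618 minutes = 517.08 s.
Kepler's third law: (T₁/T₂)² = (a₁/a₂)³ ⇒ a₂ = a₁ · (T₂/T₁)^(2/3).
T₂/T₁ = 517.08 / 8.8992e+06 = 5.81041e-05.
a₂ = 4e+09 · (5.81041e-05)^(2/3) m ≈ 6.001e+06 m = 6.001 Mm.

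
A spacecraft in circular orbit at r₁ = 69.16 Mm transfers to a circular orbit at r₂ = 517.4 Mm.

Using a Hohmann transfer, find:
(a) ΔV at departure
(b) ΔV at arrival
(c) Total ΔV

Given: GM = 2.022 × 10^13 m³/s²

Convert to SI: r₁ = 69.16 Mm = 6.916e+07 m; r₂ = 517.4 Mm = 5.174e+08 m.
Transfer semi-major axis: a_t = (r₁ + r₂)/2 = (6.916e+07 + 5.174e+08)/2 = 2.9328e+08 m.
Circular speeds: v₁ = √(GM/r₁) = 540.708 m/s, v₂ = √(GM/r₂) = 197.687 m/s.
Transfer speeds (vis-viva v² = GM(2/r − 1/a_t)): v₁ᵗ = 718.183 m/s, v₂ᵗ = 95.9983 m/s.
(a) ΔV₁ = |v₁ᵗ − v₁| ≈ 177.5 m/s = 177.5 m/s.
(b) ΔV₂ = |v₂ − v₂ᵗ| ≈ 101.7 m/s = 101.7 m/s.
(c) ΔV_total = ΔV₁ + ΔV₂ ≈ 279.2 m/s = 279.2 m/s.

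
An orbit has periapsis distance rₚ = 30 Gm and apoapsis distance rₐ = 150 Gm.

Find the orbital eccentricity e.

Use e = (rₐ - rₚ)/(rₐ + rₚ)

Convert to SI: rₚ = 30 Gm = 3e+10 m; rₐ = 150 Gm = 1.5e+11 m.
e = (rₐ − rₚ) / (rₐ + rₚ).
e = (1.5e+11 − 3e+10) / (1.5e+11 + 3e+10) = 1.2e+11 / 1.8e+11 ≈ 0.6667.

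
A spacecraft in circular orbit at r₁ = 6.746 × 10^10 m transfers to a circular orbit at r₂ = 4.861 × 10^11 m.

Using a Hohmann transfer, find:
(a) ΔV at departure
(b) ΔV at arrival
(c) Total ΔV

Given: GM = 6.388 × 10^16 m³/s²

Transfer semi-major axis: a_t = (r₁ + r₂)/2 = (6.746e+10 + 4.861e+11)/2 = 2.7678e+11 m.
Circular speeds: v₁ = √(GM/r₁) = 973.104 m/s, v₂ = √(GM/r₂) = 362.51 m/s.
Transfer speeds (vis-viva v² = GM(2/r − 1/a_t)): v₁ᵗ = 1289.6 m/s, v₂ᵗ = 178.968 m/s.
(a) ΔV₁ = |v₁ᵗ − v₁| ≈ 316.5 m/s = 316.5 m/s.
(b) ΔV₂ = |v₂ − v₂ᵗ| ≈ 183.5 m/s = 183.5 m/s.
(c) ΔV_total = ΔV₁ + ΔV₂ ≈ 500 m/s = 500 m/s.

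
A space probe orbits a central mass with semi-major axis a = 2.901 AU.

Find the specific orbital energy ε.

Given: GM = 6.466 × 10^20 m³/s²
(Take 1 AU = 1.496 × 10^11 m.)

Convert to SI: a = 2.901 AU = 4.3399e+11 m.
ε = −GM / (2a).
ε = −6.466e+20 / (2 · 4.3399e+11) J/kg ≈ -7.449e+08 J/kg = -744.9 MJ/kg.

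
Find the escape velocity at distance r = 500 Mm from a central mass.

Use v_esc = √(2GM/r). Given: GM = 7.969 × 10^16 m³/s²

Convert to SI: r = 500 Mm = 5e+08 m.
Escape velocity comes from setting total energy to zero: ½v² − GM/r = 0 ⇒ v_esc = √(2GM / r).
v_esc = √(2 · 7.969e+16 / 5e+08) m/s ≈ 1.785e+04 m/s = 17.85 km/s.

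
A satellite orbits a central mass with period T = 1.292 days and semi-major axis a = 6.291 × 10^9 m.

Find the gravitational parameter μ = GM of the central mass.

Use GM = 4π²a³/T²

Convert to SI: T = 1.292 days = 111629 s.
GM = 4π² · a³ / T².
GM = 4π² · (6.291e+09)³ / (111629)² m³/s² ≈ 7.888e+20 m³/s² = 7.888 × 10^20 m³/s².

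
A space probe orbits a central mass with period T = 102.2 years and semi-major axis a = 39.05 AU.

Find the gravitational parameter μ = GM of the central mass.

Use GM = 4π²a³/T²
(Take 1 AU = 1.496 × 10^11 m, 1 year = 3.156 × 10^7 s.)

Convert to SI: T = 102.2 years = 3.22543e+09 s; a = 39.05 AU = 5.84188e+12 m.
GM = 4π² · a³ / T².
GM = 4π² · (5.84188e+12)³ / (3.22543e+09)² m³/s² ≈ 7.566e+20 m³/s² = 7.566 × 10^20 m³/s².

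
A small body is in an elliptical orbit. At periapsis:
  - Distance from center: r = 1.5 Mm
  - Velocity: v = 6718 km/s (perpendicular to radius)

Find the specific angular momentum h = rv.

Convert to SI: r = 1.5 Mm = 1.5e+06 m; v = 6718 km/s = 6.718e+06 m/s.
With v perpendicular to r, h = r · v.
h = 1.5e+06 · 6.718e+06 m²/s ≈ 1.008e+13 m²/s.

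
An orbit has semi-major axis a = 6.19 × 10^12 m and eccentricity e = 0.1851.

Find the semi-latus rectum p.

p = a (1 − e²).
p = 6.19e+12 · (1 − (0.1851)²) = 6.19e+12 · 0.965738 ≈ 5.978e+12 m = 5.978 × 10^12 m.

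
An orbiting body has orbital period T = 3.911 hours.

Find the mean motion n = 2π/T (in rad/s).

Convert to SI: T = 3.911 hours = 14079.6 s.
n = 2π / T.
n = 2π / 14079.6 s ≈ 0.0004463 rad/s.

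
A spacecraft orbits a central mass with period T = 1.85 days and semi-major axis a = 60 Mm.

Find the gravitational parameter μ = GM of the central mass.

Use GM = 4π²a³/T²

Convert to SI: T = 1.85 days = 159840 s; a = 60 Mm = 6e+07 m.
GM = 4π² · a³ / T².
GM = 4π² · (6e+07)³ / (159840)² m³/s² ≈ 3.338e+14 m³/s² = 3.338 × 10^14 m³/s².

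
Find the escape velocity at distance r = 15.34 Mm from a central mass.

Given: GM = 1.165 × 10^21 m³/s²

Convert to SI: r = 15.34 Mm = 1.534e+07 m.
Escape velocity comes from setting total energy to zero: ½v² − GM/r = 0 ⇒ v_esc = √(2GM / r).
v_esc = √(2 · 1.165e+21 / 1.534e+07) m/s ≈ 1.232e+07 m/s = 1.232e+04 km/s.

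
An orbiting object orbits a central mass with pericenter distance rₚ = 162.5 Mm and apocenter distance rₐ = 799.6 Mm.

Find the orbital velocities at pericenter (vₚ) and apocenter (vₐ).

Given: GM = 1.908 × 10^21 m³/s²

Convert to SI: rₚ = 162.5 Mm = 1.625e+08 m; rₐ = 799.6 Mm = 7.996e+08 m.
Use the vis-viva equation v² = GM(2/r − 1/a) with a = (rₚ + rₐ)/2 = (1.625e+08 + 7.996e+08)/2 = 4.8105e+08 m.
vₚ = √(GM · (2/rₚ − 1/a)) = √(1.908e+21 · (2/1.625e+08 − 1/4.8105e+08)) m/s ≈ 4.418e+06 m/s = 4418 km/s.
vₐ = √(GM · (2/rₐ − 1/a)) = √(1.908e+21 · (2/7.996e+08 − 1/4.8105e+08)) m/s ≈ 8.978e+05 m/s = 897.8 km/s.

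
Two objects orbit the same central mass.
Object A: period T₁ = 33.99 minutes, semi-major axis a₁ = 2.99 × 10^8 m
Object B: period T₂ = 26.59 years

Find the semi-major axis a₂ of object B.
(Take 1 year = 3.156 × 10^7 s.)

Convert to SI: T₁ = 33.99 minutes = 2039.4 s; T₂ = 26.59 years = 8.3918e+08 s.
Kepler's third law: (T₁/T₂)² = (a₁/a₂)³ ⇒ a₂ = a₁ · (T₂/T₁)^(2/3).
T₂/T₁ = 8.3918e+08 / 2039.4 = 411484.
a₂ = 2.99e+08 · (411484)^(2/3) m ≈ 1.654e+12 m = 1.654 × 10^12 m.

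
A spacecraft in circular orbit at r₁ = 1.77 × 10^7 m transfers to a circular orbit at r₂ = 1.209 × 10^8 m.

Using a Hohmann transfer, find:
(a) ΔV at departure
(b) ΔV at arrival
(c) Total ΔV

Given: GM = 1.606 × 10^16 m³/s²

Transfer semi-major axis: a_t = (r₁ + r₂)/2 = (1.77e+07 + 1.209e+08)/2 = 6.93e+07 m.
Circular speeds: v₁ = √(GM/r₁) = 30122.2 m/s, v₂ = √(GM/r₂) = 11525.5 m/s.
Transfer speeds (vis-viva v² = GM(2/r − 1/a_t)): v₁ᵗ = 39786.2 m/s, v₂ᵗ = 5824.78 m/s.
(a) ΔV₁ = |v₁ᵗ − v₁| ≈ 9664 m/s = 9.664 km/s.
(b) ΔV₂ = |v₂ − v₂ᵗ| ≈ 5701 m/s = 5.701 km/s.
(c) ΔV_total = ΔV₁ + ΔV₂ ≈ 1.536e+04 m/s = 15.36 km/s.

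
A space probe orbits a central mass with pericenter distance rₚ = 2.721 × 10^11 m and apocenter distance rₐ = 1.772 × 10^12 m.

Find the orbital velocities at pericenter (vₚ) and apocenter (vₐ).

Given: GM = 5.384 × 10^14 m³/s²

Use the vis-viva equation v² = GM(2/r − 1/a) with a = (rₚ + rₐ)/2 = (2.721e+11 + 1.772e+12)/2 = 1.02205e+12 m.
vₚ = √(GM · (2/rₚ − 1/a)) = √(5.384e+14 · (2/2.721e+11 − 1/1.02205e+12)) m/s ≈ 58.57 m/s = 58.57 m/s.
vₐ = √(GM · (2/rₐ − 1/a)) = √(5.384e+14 · (2/1.772e+12 − 1/1.02205e+12)) m/s ≈ 8.994 m/s = 8.994 m/s.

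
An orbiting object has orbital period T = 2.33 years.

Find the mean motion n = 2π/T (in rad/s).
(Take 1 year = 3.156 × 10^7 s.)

Convert to SI: T = 2.33 years = 7.35348e+07 s.
n = 2π / T.
n = 2π / 7.35348e+07 s ≈ 8.545e-08 rad/s.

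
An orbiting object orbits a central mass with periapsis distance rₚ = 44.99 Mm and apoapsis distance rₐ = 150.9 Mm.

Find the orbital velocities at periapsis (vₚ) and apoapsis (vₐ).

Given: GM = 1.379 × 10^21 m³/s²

Convert to SI: rₚ = 44.99 Mm = 4.499e+07 m; rₐ = 150.9 Mm = 1.509e+08 m.
Use the vis-viva equation v² = GM(2/r − 1/a) with a = (rₚ + rₐ)/2 = (4.499e+07 + 1.509e+08)/2 = 9.7945e+07 m.
vₚ = √(GM · (2/rₚ − 1/a)) = √(1.379e+21 · (2/4.499e+07 − 1/9.7945e+07)) m/s ≈ 6.872e+06 m/s = 6872 km/s.
vₐ = √(GM · (2/rₐ − 1/a)) = √(1.379e+21 · (2/1.509e+08 − 1/9.7945e+07)) m/s ≈ 2.049e+06 m/s = 2049 km/s.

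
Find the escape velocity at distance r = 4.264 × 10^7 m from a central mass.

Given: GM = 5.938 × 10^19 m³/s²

Escape velocity comes from setting total energy to zero: ½v² − GM/r = 0 ⇒ v_esc = √(2GM / r).
v_esc = √(2 · 5.938e+19 / 4.264e+07) m/s ≈ 1.669e+06 m/s = 1669 km/s.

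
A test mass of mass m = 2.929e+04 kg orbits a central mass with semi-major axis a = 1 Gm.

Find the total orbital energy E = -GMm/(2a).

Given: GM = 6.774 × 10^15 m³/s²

Convert to SI: a = 1 Gm = 1e+09 m.
E = −GMm / (2a).
E = −6.774e+15 · 2.929e+04 / (2 · 1e+09) J ≈ -9.921e+10 J = -99.21 GJ.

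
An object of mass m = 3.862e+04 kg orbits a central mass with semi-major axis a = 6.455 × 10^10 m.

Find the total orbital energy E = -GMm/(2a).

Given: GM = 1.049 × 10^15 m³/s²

E = −GMm / (2a).
E = −1.049e+15 · 3.862e+04 / (2 · 6.455e+10) J ≈ -3.138e+08 J = -313.8 MJ.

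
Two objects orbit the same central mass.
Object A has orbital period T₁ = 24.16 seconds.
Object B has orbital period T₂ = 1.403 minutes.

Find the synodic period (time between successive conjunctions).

Convert to SI: T₂ = 1.403 minutes = 84.18 s.
T_syn = |T₁ · T₂ / (T₁ − T₂)|.
T_syn = |24.16 · 84.18 / (24.16 − 84.18)| s ≈ 33.89 s = 33.89 seconds.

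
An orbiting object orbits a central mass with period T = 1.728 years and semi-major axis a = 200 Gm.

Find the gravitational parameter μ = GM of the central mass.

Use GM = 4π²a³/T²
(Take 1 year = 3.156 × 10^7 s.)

Convert to SI: T = 1.728 years = 5.45357e+07 s; a = 200 Gm = 2e+11 m.
GM = 4π² · a³ / T².
GM = 4π² · (2e+11)³ / (5.45357e+07)² m³/s² ≈ 1.062e+20 m³/s² = 1.062 × 10^20 m³/s².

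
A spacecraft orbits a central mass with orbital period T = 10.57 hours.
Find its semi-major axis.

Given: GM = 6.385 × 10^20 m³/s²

Convert to SI: T = 10.57 hours = 38052 s.
Invert Kepler's third law: a = (GM · T² / (4π²))^(1/3).
Substituting T = 38052 s and GM = 6.385e+20 m³/s²:
a = (6.385e+20 · (38052)² / (4π²))^(1/3) m
a ≈ 2.861e+09 m = 2.861 Gm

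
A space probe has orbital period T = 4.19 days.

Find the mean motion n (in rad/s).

Convert to SI: T = 4.19 days = 362016 s.
n = 2π / T.
n = 2π / 362016 s ≈ 1.736e-05 rad/s.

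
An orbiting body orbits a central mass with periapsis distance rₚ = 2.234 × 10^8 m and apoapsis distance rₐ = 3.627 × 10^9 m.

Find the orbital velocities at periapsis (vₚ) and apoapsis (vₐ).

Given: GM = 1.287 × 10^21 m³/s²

Use the vis-viva equation v² = GM(2/r − 1/a) with a = (rₚ + rₐ)/2 = (2.234e+08 + 3.627e+09)/2 = 1.9252e+09 m.
vₚ = √(GM · (2/rₚ − 1/a)) = √(1.287e+21 · (2/2.234e+08 − 1/1.9252e+09)) m/s ≈ 3.294e+06 m/s = 3294 km/s.
vₐ = √(GM · (2/rₐ − 1/a)) = √(1.287e+21 · (2/3.627e+09 − 1/1.9252e+09)) m/s ≈ 2.029e+05 m/s = 202.9 km/s.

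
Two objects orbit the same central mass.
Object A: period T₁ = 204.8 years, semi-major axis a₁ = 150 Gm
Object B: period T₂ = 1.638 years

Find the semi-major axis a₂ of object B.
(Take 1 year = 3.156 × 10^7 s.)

Convert to SI: T₁ = 204.8 years = 6.46349e+09 s; a₁ = 150 Gm = 1.5e+11 m; T₂ = 1.638 years = 5.16953e+07 s.
Kepler's third law: (T₁/T₂)² = (a₁/a₂)³ ⇒ a₂ = a₁ · (T₂/T₁)^(2/3).
T₂/T₁ = 5.16953e+07 / 6.46349e+09 = 0.00799805.
a₂ = 1.5e+11 · (0.00799805)^(2/3) m ≈ 5.999e+09 m = 5.999 Gm.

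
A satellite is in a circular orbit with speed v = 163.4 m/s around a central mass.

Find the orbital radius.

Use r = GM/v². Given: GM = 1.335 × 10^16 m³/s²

For a circular orbit, v² = GM / r, so r = GM / v².
r = 1.335e+16 / (163.4)² m ≈ 5e+11 m = 500 Gm.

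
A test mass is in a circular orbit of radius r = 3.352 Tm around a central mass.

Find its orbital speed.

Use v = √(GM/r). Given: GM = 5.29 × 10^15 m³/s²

Convert to SI: r = 3.352 Tm = 3.352e+12 m.
For a circular orbit, gravity supplies the centripetal force, so v = √(GM / r).
v = √(5.29e+15 / 3.352e+12) m/s ≈ 39.73 m/s = 39.73 m/s.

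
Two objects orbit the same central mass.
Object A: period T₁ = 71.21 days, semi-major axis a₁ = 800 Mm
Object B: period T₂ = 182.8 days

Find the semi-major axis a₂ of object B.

Convert to SI: T₁ = 71.21 days = 6.15254e+06 s; a₁ = 800 Mm = 8e+08 m; T₂ = 182.8 days = 1.57939e+07 s.
Kepler's third law: (T₁/T₂)² = (a₁/a₂)³ ⇒ a₂ = a₁ · (T₂/T₁)^(2/3).
T₂/T₁ = 1.57939e+07 / 6.15254e+06 = 2.56706.
a₂ = 8e+08 · (2.56706)^(2/3) m ≈ 1.5e+09 m = 1.5 Gm.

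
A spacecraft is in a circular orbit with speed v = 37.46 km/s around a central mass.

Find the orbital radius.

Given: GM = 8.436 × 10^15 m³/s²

Convert to SI: v = 37.46 km/s = 37460 m/s.
For a circular orbit, v² = GM / r, so r = GM / v².
r = 8.436e+15 / (37460)² m ≈ 6.012e+06 m = 6.012 Mm.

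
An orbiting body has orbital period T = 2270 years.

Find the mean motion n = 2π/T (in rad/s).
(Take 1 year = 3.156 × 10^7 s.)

Convert to SI: T = 2270 years = 7.16412e+10 s.
n = 2π / T.
n = 2π / 7.16412e+10 s ≈ 8.77e-11 rad/s.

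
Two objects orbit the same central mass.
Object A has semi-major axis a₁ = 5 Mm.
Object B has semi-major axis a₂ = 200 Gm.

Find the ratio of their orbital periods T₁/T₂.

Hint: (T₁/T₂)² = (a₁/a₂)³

Convert to SI: a₁ = 5 Mm = 5e+06 m; a₂ = 200 Gm = 2e+11 m.
From Kepler's third law, (T₁/T₂)² = (a₁/a₂)³, so T₁/T₂ = (a₁/a₂)^(3/2).
a₁/a₂ = 5e+06 / 2e+11 = 2.5e-05.
T₁/T₂ = (2.5e-05)^(3/2) ≈ 1.25e-07.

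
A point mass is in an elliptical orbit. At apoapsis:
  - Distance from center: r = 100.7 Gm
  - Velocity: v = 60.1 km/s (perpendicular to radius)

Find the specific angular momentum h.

Convert to SI: r = 100.7 Gm = 1.007e+11 m; v = 60.1 km/s = 60100 m/s.
With v perpendicular to r, h = r · v.
h = 1.007e+11 · 60100 m²/s ≈ 6.052e+15 m²/s.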